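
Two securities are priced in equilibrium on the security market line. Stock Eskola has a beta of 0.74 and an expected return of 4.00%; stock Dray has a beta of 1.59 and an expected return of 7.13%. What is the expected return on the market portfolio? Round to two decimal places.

Both satisfy E(R) = R_f + β·MRP, so the slope of the SML is
MRP = (7.13% − 4.00%) / (1.59 − 0.74) = 3.13% / 0.85 = 3.6824%
R_f = E(R_Eskola) − β_Eskola·MRP = 4.00% − 0.74 × 3.6824% = 1.2750%
E(R_m) = R_f + MRP = 1.2750% + 3.6824% = 4.96%

4.96%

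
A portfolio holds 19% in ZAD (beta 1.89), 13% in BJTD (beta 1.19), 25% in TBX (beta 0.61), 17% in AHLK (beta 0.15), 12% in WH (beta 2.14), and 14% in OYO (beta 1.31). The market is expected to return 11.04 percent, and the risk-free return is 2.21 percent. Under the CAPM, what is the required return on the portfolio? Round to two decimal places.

β_P = Σ w_i β_i = 0.19×1.89 + 0.13×1.19 + 0.25×0.61 + 0.17×0.15 + 0.12×2.14 + 0.14×1.31 = 1.1320
MRP = 11.04% − 2.21% = 8.83%
E(R_P) = R_f + β_P × MRP = 2.21% + 1.1320 × 8.83% = 12.21%

12.21%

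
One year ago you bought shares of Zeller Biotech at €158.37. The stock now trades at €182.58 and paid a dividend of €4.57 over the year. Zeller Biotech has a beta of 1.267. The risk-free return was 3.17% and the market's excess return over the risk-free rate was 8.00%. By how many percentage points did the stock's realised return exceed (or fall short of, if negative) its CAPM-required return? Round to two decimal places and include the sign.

Realised HPR = (P1 + D1 − P0) / P0 = (182.58 + 4.57 − 158.37) / 158.37 = 28.78 / 158.37 = 18.1726%
CAPM required = R_f + β·MRP = 3.17% + 1.267 × 8.00% = 13.30600%
α = realised − required = 18.1726% − 13.30600% = +4.87%

+4.87%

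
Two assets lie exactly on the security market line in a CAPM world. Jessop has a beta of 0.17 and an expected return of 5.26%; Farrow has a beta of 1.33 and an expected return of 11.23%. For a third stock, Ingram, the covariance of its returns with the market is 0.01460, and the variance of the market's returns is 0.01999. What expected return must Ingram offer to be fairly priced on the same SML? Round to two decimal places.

MRP = (11.23% − 5.26%) / (1.33 − 0.17) = 5.1466%
R_f = 5.26% − 0.17 × 5.1466% = 4.3851%
β_Ingram = Cov / Var(R_m) = 0.01460 / 0.01999 = 0.7304
E(R_Ingram) = R_f + β × MRP = 4.3851% + 0.7304 × 5.1466% = 8.14%

8.14%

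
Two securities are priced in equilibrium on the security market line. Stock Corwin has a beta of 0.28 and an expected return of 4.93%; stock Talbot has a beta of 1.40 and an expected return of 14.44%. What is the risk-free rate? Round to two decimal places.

2.55%

Both satisfy E(R) = R_f + β·MRP, so the slope of the SML is
MRP = (14.44% − 4.93%) / (1.40 − 0.28) = 9.51% / 1.12 = 8.4911%
R_f = E(R_Corwin) − β_Corwin·MRP = 4.93% − 0.28 × 8.4911% = 2.5525%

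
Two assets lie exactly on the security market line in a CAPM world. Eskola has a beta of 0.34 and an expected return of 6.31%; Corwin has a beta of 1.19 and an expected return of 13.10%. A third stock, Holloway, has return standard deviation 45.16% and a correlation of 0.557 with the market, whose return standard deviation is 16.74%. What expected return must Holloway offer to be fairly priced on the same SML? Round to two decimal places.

15.60%

MRP = (13.10% − 6.31%) / (1.19 − 0.34) = 7.9882%
R_f = 6.31% − 0.34 × 7.9882% = 3.5940%
β_Holloway = ρ·σ_i/σ_m = 0.557 × 45.16 / 16.74 = 1.5026
E(R_Holloway) = R_f + β × MRP = 3.5940% + 1.5026 × 7.9882% = 15.60%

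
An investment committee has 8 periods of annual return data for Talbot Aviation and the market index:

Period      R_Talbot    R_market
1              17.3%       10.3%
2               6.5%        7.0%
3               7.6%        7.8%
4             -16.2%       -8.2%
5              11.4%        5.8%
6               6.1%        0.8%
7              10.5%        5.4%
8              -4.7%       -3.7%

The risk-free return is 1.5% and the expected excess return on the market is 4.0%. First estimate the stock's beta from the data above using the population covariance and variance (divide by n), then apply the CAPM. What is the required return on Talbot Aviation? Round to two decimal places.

7.76%

Mean R_i = (17.3 + 6.5 + 7.6 − 16.2 + 11.4 + 6.1 + 10.5 − 4.7) / 8 = 4.8125%
Mean R_m = (10.3 + 7.0 + 7.8 − 8.2 + 5.8 + 0.8 + 5.4 − 3.7) / 8 = 3.1500%
Σ(R_i − R̄_i)(R_m − R̄_m) = 439.6250  ⇒  Cov = 439.6250 / 8 = 54.9531
Σ(R_m − R̄_m)² = 280.9200  ⇒  Var(R_m) = 280.9200 / 8 = 35.1150
β = Cov / Var(R_m) = 54.9531 / 35.1150 = 1.5649
E(R) = R_f + β × MRP = 1.5% + 1.5649 × 4.0% = 7.76%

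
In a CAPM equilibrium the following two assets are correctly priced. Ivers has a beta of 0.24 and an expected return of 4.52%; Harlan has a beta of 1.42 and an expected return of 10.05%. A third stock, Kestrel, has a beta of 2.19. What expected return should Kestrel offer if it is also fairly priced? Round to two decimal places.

13.66%

MRP (SML slope) = (10.05% − 4.52%) / (1.42 − 0.24) = 5.53% / 1.18 = 4.6864%
R_f (intercept) = 4.52% − 0.24 × 4.6864% = 3.3953%
E(R_Kestrel) = R_f + β × MRP = 3.3953% + 2.19 × 4.6864% = 13.66%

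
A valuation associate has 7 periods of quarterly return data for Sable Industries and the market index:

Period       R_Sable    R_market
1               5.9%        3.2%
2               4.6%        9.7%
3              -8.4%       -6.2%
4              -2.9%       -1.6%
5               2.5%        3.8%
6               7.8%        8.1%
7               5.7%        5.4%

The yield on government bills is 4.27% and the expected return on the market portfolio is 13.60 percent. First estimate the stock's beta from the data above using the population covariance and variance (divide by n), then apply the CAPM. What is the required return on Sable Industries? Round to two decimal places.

13.20%

Mean R_i = (5.9 + 4.6 − 8.4 − 2.9 + 2.5 + 7.8 + 5.7) / 7 = 2.1714%
Mean R_m = (3.2 + 9.7 − 6.2 − 1.6 + 3.8 + 8.1 + 5.4) / 7 = 3.2000%
Σ(R_i − R̄_i)(R_m − R̄_m) = 175.0400  ⇒  Cov = 175.0400 / 7 = 25.0057
Σ(R_m − R̄_m)² = 182.8600  ⇒  Var(R_m) = 182.8600 / 7 = 26.1229
β = Cov / Var(R_m) = 25.0057 / 26.1229 = 0.9572
MRP = 13.60% − 4.27% = 9.33%
E(R) = R_f + β × MRP = 4.27% + 0.9572 × 9.33% = 13.20%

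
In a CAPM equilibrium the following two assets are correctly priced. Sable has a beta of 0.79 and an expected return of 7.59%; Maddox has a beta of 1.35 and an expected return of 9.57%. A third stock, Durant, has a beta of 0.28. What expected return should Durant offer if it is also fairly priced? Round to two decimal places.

5.79%

MRP (SML slope) = (9.57% − 7.59%) / (1.35 − 0.79) = 1.98% / 0.56 = 3.5357%
R_f (intercept) = 7.59% − 0.79 × 3.5357% = 4.7968%
E(R_Durant) = R_f + β × MRP = 4.7968% + 0.28 × 3.5357% = 5.79%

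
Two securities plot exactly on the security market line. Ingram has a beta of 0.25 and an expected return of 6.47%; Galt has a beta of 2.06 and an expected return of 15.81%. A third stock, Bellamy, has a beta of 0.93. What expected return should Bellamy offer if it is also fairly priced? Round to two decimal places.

MRP (SML slope) = (15.81% − 6.47%) / (2.06 − 0.25) = 9.34% / 1.81 = 5.1602%
R_f (intercept) = 6.47% − 0.25 × 5.1602% = 5.1800%
E(R_Bellamy) = R_f + β × MRP = 5.1800% + 0.93 × 5.1602% = 9.98%

9.98%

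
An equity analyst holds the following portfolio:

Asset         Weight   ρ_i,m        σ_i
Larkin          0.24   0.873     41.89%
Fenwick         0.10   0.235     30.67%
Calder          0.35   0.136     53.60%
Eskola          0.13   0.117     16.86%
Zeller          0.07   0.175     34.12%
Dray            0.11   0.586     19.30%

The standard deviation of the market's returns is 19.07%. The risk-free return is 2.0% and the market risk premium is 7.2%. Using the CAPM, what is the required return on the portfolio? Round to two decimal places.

7.27%

β_Larkin = 0.873 × 41.89% / 19.07% = 1.9177
β_Fenwick = 0.235 × 30.67% / 19.07% = 0.3779
β_Calder = 0.136 × 53.60% / 19.07% = 0.3823
β_Eskola = 0.117 × 16.86% / 19.07% = 0.1034
β_Zeller = 0.175 × 34.12% / 19.07% = 0.3131
β_Dray = 0.586 × 19.30% / 19.07% = 0.5931
β_P = Σ w_i β_i = 0.24×1.9177 + 0.10×0.3779 + 0.35×0.3823 + 0.13×0.1034 + 0.07×0.3131 + 0.11×0.5931 = 0.7324
E(R_P) = R_f + β_P × MRP = 2.0% + 0.7324 × 7.2% = 7.27%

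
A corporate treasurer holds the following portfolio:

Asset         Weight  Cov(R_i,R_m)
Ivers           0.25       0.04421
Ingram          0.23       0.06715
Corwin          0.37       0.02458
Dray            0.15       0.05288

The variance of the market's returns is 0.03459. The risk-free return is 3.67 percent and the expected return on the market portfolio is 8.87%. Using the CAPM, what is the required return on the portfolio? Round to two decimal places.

β_Ivers = 0.04421 / 0.03459 = 1.2781
β_Ingram = 0.06715 / 0.03459 = 1.9413
β_Corwin = 0.02458 / 0.03459 = 0.7106
β_Dray = 0.05288 / 0.03459 = 1.5288
β_P = Σ w_i β_i = 0.25×1.2781 + 0.23×1.9413 + 0.37×0.7106 + 0.15×1.5288 = 1.2583
MRP = 8.87% − 3.67% = 5.20%
E(R_P) = R_f + β_P × MRP = 3.67% + 1.2583 × 5.20% = 10.21%

10.21%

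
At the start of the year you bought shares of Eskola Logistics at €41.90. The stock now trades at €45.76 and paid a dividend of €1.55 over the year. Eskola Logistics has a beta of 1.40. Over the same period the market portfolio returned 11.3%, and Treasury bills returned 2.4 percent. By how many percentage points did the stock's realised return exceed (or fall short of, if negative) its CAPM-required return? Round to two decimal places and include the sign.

-1.95%

Realised HPR = (P1 + D1 − P0) / P0 = (45.76 + 1.55 − 41.90) / 41.90 = 5.41 / 41.90 = 12.9117%
MRP = 11.3% − 2.4% = 8.90%
CAPM required = R_f + β·MRP = 2.4% + 1.40 × 8.9% = 14.8600%
α = realised − required = 12.9117% − 14.8600% = -1.95%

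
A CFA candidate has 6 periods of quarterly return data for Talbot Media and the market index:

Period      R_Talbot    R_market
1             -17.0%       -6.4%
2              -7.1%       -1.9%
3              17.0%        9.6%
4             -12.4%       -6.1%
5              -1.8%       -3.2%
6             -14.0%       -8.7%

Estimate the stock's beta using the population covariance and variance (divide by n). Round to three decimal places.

1.830

Mean R_i = (-17.0 − 7.1 + 17.0 − 12.4 − 1.8 − 14.0) / 6 = -5.8833%
Mean R_m = (-6.4 − 1.9 + 9.6 − 6.1 − 3.2 − 8.7) / 6 = -2.7833%
Σ(R_i − R̄_i)(R_m − R̄_m) = 390.4383  ⇒  Cov = 390.4383 / 6 = 65.0731
Σ(R_m − R̄_m)² = 213.3883  ⇒  Var(R_m) = 213.3883 / 6 = 35.5647
β = Cov / Var(R_m) = 65.0731 / 35.5647 = 1.8297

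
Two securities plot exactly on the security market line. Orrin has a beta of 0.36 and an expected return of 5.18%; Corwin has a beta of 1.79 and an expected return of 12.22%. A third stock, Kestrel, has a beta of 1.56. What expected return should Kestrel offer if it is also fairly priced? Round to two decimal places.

11.09%

MRP (SML slope) = (12.22% − 5.18%) / (1.79 − 0.36) = 7.04% / 1.43 = 4.9231%
R_f (intercept) = 5.18% − 0.36 × 4.9231% = 3.4077%
E(R_Kestrel) = R_f + β × MRP = 3.4077% + 1.56 × 4.9231% = 11.09%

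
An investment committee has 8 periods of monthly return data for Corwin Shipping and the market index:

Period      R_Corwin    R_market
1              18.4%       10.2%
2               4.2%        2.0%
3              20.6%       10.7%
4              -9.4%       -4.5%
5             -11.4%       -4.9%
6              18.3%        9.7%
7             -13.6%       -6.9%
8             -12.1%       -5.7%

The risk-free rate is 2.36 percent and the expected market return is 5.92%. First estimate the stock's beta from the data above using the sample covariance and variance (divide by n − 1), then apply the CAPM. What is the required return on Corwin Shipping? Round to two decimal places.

Mean R_i = (18.4 + 4.2 + 20.6 − 9.4 − 11.4 + 18.3 − 13.6 − 12.1) / 8 = 1.8750%
Mean R_m = (10.2 + 2.0 + 10.7 − 4.5 − 4.9 + 9.7 − 6.9 − 5.7) / 8 = 1.3250%
Σ(R_i − R̄_i)(R_m − R̄_m) = 835.1050  ⇒  Cov = 835.1050 / 7 = 119.3007
Σ(R_m − R̄_m)² = 426.9350  ⇒  Var(R_m) = 426.9350 / 7 = 60.9907
β = Cov / Var(R_m) = 119.3007 / 60.9907 = 1.9560
MRP = 5.92% − 2.36% = 3.56%
E(R) = R_f + β × MRP = 2.36% + 1.9560 × 3.56% = 9.32%

9.32%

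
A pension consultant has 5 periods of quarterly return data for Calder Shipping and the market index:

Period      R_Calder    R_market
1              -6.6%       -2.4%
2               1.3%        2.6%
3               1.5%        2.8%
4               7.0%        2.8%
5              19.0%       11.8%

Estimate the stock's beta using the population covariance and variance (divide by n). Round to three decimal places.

Mean R_i = (-6.6 + 1.3 + 1.5 + 7.0 + 19.0) / 5 = 4.4400%
Mean R_m = (-2.4 + 2.6 + 2.8 + 2.8 + 11.8) / 5 = 3.5200%
Σ(R_i − R̄_i)(R_m − R̄_m) = 189.0760  ⇒  Cov = 189.0760 / 5 = 37.8152
Σ(R_m − R̄_m)² = 105.4880  ⇒  Var(R_m) = 105.4880 / 5 = 21.0976
β = Cov / Var(R_m) = 37.8152 / 21.0976 = 1.7924

1.792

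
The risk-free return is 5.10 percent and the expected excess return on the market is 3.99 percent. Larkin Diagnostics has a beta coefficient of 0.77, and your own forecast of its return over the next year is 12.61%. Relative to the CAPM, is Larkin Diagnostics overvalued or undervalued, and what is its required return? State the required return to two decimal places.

Required return = R_f + β·MRP = 5.10% + 0.77 × 3.99% = 8.17%
Forecast 12.61% > required 8.17% → the stock plots above the SML → undervalued.

Undervalued; required return 8.17%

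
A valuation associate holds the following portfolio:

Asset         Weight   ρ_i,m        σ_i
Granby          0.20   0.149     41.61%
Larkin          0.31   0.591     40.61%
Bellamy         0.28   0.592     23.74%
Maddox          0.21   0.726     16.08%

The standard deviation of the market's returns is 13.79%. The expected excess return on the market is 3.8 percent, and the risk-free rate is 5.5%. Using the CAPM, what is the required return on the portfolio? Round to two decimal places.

9.65%

β_Granby = 0.149 × 41.61% / 13.79% = 0.4496
β_Larkin = 0.591 × 40.61% / 13.79% = 1.7404
β_Bellamy = 0.592 × 23.74% / 13.79% = 1.0192
β_Maddox = 0.726 × 16.08% / 13.79% = 0.8466
β_P = Σ w_i β_i = 0.20×0.4496 + 0.31×1.7404 + 0.28×1.0192 + 0.21×0.8466 = 1.0926
E(R_P) = R_f + β_P × MRP = 5.5% + 1.0926 × 3.8% = 9.65%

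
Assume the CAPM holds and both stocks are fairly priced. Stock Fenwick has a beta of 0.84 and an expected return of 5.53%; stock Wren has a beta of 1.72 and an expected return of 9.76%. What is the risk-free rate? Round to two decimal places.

Both satisfy E(R) = R_f + β·MRP, so the slope of the SML is
MRP = (9.76% − 5.53%) / (1.72 − 0.84) = 4.23% / 0.88 = 4.8068%
R_f = E(R_Fenwick) − β_Fenwick·MRP = 5.53% − 0.84 × 4.8068% = 1.4923%

1.49%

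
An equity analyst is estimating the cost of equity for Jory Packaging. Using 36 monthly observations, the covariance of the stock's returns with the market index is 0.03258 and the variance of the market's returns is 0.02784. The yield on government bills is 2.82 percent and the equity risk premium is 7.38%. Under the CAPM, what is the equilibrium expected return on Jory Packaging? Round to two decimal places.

β = Cov(R_i, R_m) / Var(R_m) = 0.03258 / 0.02784 = 1.1703
E(R) = R_f + β × MRP = 2.82% + 1.1703 × 7.38% = 11.46%

11.46%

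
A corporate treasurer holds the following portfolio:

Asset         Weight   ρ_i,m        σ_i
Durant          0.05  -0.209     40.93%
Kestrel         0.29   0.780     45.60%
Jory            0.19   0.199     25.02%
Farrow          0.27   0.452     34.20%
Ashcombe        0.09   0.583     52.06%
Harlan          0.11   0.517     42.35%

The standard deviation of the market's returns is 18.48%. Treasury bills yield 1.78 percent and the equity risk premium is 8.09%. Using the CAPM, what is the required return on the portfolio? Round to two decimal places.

β_Durant = -0.209 × 40.93% / 18.48% = -0.4629
β_Kestrel = 0.780 × 45.60% / 18.48% = 1.9247
β_Jory = 0.199 × 25.02% / 18.48% = 0.2694
β_Farrow = 0.452 × 34.20% / 18.48% = 0.8365
β_Ashcombe = 0.583 × 52.06% / 18.48% = 1.6424
β_Harlan = 0.517 × 42.35% / 18.48% = 1.1848
β_P = Σ w_i β_i = 0.05×-0.4629 + 0.29×1.9247 + 0.19×0.2694 + 0.27×0.8365 + 0.09×1.6424 + 0.11×1.1848 = 1.0902
E(R_P) = R_f + β_P × MRP = 1.78% + 1.0902 × 8.09% = 10.60%

10.60%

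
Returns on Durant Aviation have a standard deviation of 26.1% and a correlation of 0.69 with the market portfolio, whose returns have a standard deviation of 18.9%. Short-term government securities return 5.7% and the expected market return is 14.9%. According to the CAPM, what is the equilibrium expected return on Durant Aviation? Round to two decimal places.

β = ρ × σ_i / σ_m = 0.69 × 26.1% / 18.9% = 0.9529
MRP = 14.9% − 5.7% = 9.20%
E(R) = 5.7% + 0.9529 × 9.2% = 14.47%

14.47%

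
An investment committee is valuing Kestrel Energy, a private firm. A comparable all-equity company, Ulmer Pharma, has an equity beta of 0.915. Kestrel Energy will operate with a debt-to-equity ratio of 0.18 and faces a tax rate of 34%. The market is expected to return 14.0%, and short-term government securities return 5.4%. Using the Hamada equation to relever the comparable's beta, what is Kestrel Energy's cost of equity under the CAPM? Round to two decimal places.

14.20%

β_L = β_U × [1 + (1 − t)(D/E)] = 0.915 × [1 + (1 − 0.34) × 0.18]
    = 0.915 × [1 + 0.66 × 0.18] = 0.915 × 1.1188 = 1.0237
MRP = 14.0% − 5.4% = 8.60%
E(R) = R_f + β_L × MRP = 5.4% + 1.0237 × 8.6% = 14.20%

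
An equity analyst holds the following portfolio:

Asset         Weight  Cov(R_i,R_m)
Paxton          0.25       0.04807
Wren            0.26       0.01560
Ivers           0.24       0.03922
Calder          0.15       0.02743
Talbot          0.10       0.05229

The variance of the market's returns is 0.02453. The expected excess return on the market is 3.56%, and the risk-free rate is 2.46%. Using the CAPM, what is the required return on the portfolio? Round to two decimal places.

β_Paxton = 0.04807 / 0.02453 = 1.9596
β_Wren = 0.01560 / 0.02453 = 0.6360
β_Ivers = 0.03922 / 0.02453 = 1.5989
β_Calder = 0.02743 / 0.02453 = 1.1182
β_Talbot = 0.05229 / 0.02453 = 2.1317
β_P = Σ w_i β_i = 0.25×1.9596 + 0.26×0.6360 + 0.24×1.5989 + 0.15×1.1182 + 0.10×2.1317 = 1.4199
E(R_P) = R_f + β_P × MRP = 2.46% + 1.4199 × 3.56% = 7.51%

7.51%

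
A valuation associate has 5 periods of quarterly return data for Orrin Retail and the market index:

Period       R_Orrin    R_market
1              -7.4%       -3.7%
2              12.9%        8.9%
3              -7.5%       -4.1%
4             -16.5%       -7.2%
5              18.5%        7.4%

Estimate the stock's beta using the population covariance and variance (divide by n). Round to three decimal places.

Mean R_i = (-7.4 + 12.9 − 7.5 − 16.5 + 18.5) / 5 = 0.0000%
Mean R_m = (-3.7 + 8.9 − 4.1 − 7.2 + 7.4) / 5 = 0.2600%
Σ(R_i − R̄_i)(R_m − R̄_m) = 428.6400  ⇒  Cov = 428.6400 / 5 = 85.7280
Σ(R_m − R̄_m)² = 215.9720  ⇒  Var(R_m) = 215.9720 / 5 = 43.1944
β = Cov / Var(R_m) = 85.7280 / 43.1944 = 1.9847

1.985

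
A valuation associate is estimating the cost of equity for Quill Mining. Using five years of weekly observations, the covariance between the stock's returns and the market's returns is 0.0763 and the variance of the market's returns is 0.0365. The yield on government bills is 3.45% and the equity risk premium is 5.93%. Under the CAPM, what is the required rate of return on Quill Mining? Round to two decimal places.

15.85%

β = Cov(R_i, R_m) / Var(R_m) = 0.0763 / 0.0365 = 2.0904
E(R) = R_f + β × MRP = 3.45% + 2.0904 × 5.93% = 15.85%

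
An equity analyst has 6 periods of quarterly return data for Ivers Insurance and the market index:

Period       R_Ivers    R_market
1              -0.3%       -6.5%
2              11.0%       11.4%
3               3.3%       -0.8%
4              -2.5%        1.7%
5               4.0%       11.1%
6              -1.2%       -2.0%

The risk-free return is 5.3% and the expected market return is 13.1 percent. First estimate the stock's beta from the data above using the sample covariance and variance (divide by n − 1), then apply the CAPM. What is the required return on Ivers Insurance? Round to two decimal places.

Mean R_i = (-0.3 + 11.0 + 3.3 − 2.5 + 4.0 − 1.2) / 6 = 2.3833%
Mean R_m = (-6.5 + 11.4 − 0.8 + 1.7 + 11.1 − 2.0) / 6 = 2.4833%
Σ(R_i − R̄_i)(R_m − R̄_m) = 131.7483  ⇒  Cov = 131.7483 / 5 = 26.3497
Σ(R_m − R̄_m)² = 265.9483  ⇒  Var(R_m) = 265.9483 / 5 = 53.1897
β = Cov / Var(R_m) = 26.3497 / 53.1897 = 0.4954
MRP = 13.1% − 5.3% = 7.80%
E(R) = R_f + β × MRP = 5.3% + 0.4954 × 7.8% = 9.16%

9.16%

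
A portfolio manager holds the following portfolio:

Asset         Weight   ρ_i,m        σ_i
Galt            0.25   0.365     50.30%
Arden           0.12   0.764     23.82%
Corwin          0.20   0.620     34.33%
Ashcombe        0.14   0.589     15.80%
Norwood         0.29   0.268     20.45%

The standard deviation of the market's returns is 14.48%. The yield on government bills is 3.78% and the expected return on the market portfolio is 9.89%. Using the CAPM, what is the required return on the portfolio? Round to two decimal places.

β_Galt = 0.365 × 50.30% / 14.48% = 1.2679
β_Arden = 0.764 × 23.82% / 14.48% = 1.2568
β_Corwin = 0.620 × 34.33% / 14.48% = 1.4699
β_Ashcombe = 0.589 × 15.80% / 14.48% = 0.6427
β_Norwood = 0.268 × 20.45% / 14.48% = 0.3785
β_P = Σ w_i β_i = 0.25×1.2679 + 0.12×1.2568 + 0.20×1.4699 + 0.14×0.6427 + 0.29×0.3785 = 0.9615
MRP = 9.89% − 3.78% = 6.11%
E(R_P) = R_f + β_P × MRP = 3.78% + 0.9615 × 6.11% = 9.65%

9.65%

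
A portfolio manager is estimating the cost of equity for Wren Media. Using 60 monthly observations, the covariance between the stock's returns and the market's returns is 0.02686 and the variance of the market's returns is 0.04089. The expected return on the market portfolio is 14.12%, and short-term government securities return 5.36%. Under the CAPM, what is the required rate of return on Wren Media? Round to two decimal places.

β = Cov(R_i, R_m) / Var(R_m) = 0.02686 / 0.04089 = 0.6569
MRP = 14.12% − 5.36% = 8.76%
E(R) = R_f + β × MRP = 5.36% + 0.6569 × 8.76% = 11.11%

11.11%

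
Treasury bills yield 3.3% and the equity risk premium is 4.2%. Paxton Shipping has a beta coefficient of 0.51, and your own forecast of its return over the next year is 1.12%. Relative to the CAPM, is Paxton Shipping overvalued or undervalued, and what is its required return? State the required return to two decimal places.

Overvalued; required return 5.44%

Required return = R_f + β·MRP = 3.3% + 0.51 × 4.2% = 5.44%
Forecast 1.12% < required 5.44% → the stock plots below the SML → overvalued.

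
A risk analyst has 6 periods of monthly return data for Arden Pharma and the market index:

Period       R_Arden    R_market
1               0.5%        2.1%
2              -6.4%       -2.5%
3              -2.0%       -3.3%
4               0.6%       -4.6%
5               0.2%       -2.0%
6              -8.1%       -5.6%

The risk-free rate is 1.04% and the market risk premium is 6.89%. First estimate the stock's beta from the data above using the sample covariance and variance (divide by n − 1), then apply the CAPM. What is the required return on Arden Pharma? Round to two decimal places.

5.94%

Mean R_i = (0.5 − 6.4 − 2.0 + 0.6 + 0.2 − 8.1) / 6 = -2.5333%
Mean R_m = (2.1 − 2.5 − 3.3 − 4.6 − 2.0 − 5.6) / 6 = -2.6500%
Σ(R_i − R̄_i)(R_m − R̄_m) = 25.5700  ⇒  Cov = 25.5700 / 5 = 5.1140
Σ(R_m − R̄_m)² = 35.9350  ⇒  Var(R_m) = 35.9350 / 5 = 7.1870
β = Cov / Var(R_m) = 5.1140 / 7.1870 = 0.7116
E(R) = R_f + β × MRP = 1.04% + 0.7116 × 6.89% = 5.94%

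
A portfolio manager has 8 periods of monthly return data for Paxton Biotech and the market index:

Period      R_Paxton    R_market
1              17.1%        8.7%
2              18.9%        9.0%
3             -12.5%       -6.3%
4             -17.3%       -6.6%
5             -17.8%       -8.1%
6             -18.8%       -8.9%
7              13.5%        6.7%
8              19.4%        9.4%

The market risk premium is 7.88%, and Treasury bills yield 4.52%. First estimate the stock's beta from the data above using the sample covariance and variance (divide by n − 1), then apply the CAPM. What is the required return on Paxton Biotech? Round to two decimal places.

Mean R_i = (17.1 + 18.9 − 12.5 − 17.3 − 17.8 − 18.8 + 13.5 + 19.4) / 8 = 0.3125%
Mean R_m = (8.7 + 9.0 − 6.3 − 6.6 − 8.1 − 8.9 + 6.7 + 9.4) / 8 = 0.4875%
Σ(R_i − R̄_i)(R_m − R̄_m) = 1094.8913  ⇒  Cov = 1094.8913 / 7 = 156.4130
Σ(R_m − R̄_m)² = 516.1088  ⇒  Var(R_m) = 516.1088 / 7 = 73.7298
β = Cov / Var(R_m) = 156.4130 / 73.7298 = 2.1214
E(R) = R_f + β × MRP = 4.52% + 2.1214 × 7.88% = 21.24%

21.24%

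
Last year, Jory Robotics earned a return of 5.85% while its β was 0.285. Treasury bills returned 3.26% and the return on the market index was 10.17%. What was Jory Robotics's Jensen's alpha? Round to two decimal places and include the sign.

Market excess return = 10.17% − 3.26% = 6.91%
CAPM benchmark = R_f + β(R_m − R_f) = 3.26% + 0.285 × 6.91% = 5.22935%
α = actual − benchmark = 5.85% − 5.22935% = +0.62%

+0.62%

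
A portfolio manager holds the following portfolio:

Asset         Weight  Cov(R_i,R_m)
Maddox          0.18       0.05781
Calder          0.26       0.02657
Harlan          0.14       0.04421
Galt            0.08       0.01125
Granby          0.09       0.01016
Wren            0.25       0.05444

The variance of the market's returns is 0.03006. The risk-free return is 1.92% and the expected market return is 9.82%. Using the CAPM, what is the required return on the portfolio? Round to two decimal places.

β_Maddox = 0.05781 / 0.03006 = 1.9232
β_Calder = 0.02657 / 0.03006 = 0.8839
β_Harlan = 0.04421 / 0.03006 = 1.4707
β_Galt = 0.01125 / 0.03006 = 0.3743
β_Granby = 0.01016 / 0.03006 = 0.3380
β_Wren = 0.05444 / 0.03006 = 1.8110
β_P = Σ w_i β_i = 0.18×1.9232 + 0.26×0.8839 + 0.14×1.4707 + 0.08×0.3743 + 0.09×0.3380 + 0.25×1.8110 = 1.2950
MRP = 9.82% − 1.92% = 7.90%
E(R_P) = R_f + β_P × MRP = 1.92% + 1.2950 × 7.90% = 12.15%

12.15%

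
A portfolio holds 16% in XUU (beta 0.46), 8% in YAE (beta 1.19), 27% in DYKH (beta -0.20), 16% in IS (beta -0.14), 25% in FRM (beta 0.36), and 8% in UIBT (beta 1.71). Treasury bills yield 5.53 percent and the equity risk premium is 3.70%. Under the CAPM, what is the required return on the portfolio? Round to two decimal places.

β_P = Σ w_i β_i = 0.16×0.46 + 0.08×1.19 + 0.27×-0.20 + 0.16×-0.14 + 0.25×0.36 + 0.08×1.71 = 0.3192
E(R_P) = R_f + β_P × MRP = 5.53% + 0.3192 × 3.70% = 6.71%

6.71%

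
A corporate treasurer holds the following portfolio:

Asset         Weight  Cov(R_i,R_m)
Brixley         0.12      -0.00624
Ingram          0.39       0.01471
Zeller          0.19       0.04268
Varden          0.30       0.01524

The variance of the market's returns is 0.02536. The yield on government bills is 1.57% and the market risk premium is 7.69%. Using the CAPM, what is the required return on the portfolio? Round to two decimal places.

β_Brixley = -0.00624 / 0.02536 = -0.2461
β_Ingram = 0.01471 / 0.02536 = 0.5800
β_Zeller = 0.04268 / 0.02536 = 1.6830
β_Varden = 0.01524 / 0.02536 = 0.6009
β_P = Σ w_i β_i = 0.12×-0.2461 + 0.39×0.5800 + 0.19×1.6830 + 0.30×0.6009 = 0.6967
E(R_P) = R_f + β_P × MRP = 1.57% + 0.6967 × 7.69% = 6.93%

6.93%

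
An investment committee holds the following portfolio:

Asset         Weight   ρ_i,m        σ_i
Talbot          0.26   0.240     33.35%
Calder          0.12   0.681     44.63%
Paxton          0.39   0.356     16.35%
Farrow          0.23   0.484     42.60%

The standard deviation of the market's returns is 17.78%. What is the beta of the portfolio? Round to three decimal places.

β_Talbot = 0.240 × 33.35% / 17.78% = 0.4502
β_Calder = 0.681 × 44.63% / 17.78% = 1.7094
β_Paxton = 0.356 × 16.35% / 17.78% = 0.3274
β_Farrow = 0.484 × 42.60% / 17.78% = 1.1596
β_P = Σ w_i β_i = 0.26×0.4502 + 0.12×1.7094 + 0.39×0.3274 + 0.23×1.1596 = 0.7166

0.717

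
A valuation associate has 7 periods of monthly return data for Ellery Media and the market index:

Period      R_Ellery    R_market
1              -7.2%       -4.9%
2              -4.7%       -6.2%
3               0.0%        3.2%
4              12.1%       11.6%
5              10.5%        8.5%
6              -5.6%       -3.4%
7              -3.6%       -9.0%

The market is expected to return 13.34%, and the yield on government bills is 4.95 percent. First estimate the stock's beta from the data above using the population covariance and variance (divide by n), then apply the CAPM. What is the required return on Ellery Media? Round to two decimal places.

Mean R_i = (-7.2 − 4.7 + 0.0 + 12.1 + 10.5 − 5.6 − 3.6) / 7 = 0.2143%
Mean R_m = (-4.9 − 6.2 + 3.2 + 11.6 + 8.5 − 3.4 − 9.0) / 7 = -0.0286%
Σ(R_i − R̄_i)(R_m − R̄_m) = 345.5129  ⇒  Cov = 345.5129 / 7 = 49.3590
Σ(R_m − R̄_m)² = 372.0543  ⇒  Var(R_m) = 372.0543 / 7 = 53.1506
β = Cov / Var(R_m) = 49.3590 / 53.1506 = 0.9287
MRP = 13.34% − 4.95% = 8.39%
E(R) = R_f + β × MRP = 4.95% + 0.9287 × 8.39% = 12.74%

12.74%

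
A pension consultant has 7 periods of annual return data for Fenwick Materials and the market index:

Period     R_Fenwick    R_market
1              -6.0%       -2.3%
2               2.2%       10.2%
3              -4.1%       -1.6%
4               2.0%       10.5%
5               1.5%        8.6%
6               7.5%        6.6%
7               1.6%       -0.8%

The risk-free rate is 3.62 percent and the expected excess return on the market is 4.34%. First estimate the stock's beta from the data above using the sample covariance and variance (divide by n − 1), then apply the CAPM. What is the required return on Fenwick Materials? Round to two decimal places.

5.86%

Mean R_i = (-6.0 + 2.2 − 4.1 + 2.0 + 1.5 + 7.5 + 1.6) / 7 = 0.6714%
Mean R_m = (-2.3 + 10.2 − 1.6 + 10.5 + 8.6 + 6.6 − 0.8) / 7 = 4.4571%
Σ(R_i − R̄_i)(R_m − R̄_m) = 103.9714  ⇒  Cov = 103.9714 / 6 = 17.3286
Σ(R_m − R̄_m)² = 201.2371  ⇒  Var(R_m) = 201.2371 / 6 = 33.5395
β = Cov / Var(R_m) = 17.3286 / 33.5395 = 0.5167
E(R) = R_f + β × MRP = 3.62% + 0.5167 × 4.34% = 5.86%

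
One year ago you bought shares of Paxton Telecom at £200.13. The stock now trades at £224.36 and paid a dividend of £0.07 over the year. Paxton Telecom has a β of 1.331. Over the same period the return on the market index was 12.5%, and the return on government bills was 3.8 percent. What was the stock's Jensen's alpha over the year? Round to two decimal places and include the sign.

Realised HPR = (P1 + D1 − P0) / P0 = (224.36 + 0.07 − 200.13) / 200.13 = 24.30 / 200.13 = 12.1421%
MRP = 12.5% − 3.8% = 8.70%
CAPM required = R_f + β·MRP = 3.8% + 1.331 × 8.7% = 15.3797%
α = realised − required = 12.1421% − 15.3797% = -3.24%

-3.24%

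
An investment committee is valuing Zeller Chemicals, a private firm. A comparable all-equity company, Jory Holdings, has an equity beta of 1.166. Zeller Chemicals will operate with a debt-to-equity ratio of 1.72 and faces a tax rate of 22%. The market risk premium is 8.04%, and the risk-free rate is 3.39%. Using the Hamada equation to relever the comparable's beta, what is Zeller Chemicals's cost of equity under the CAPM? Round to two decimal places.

25.34%

β_L = β_U × [1 + (1 − t)(D/E)] = 1.166 × [1 + (1 − 0.22) × 1.72]
    = 1.166 × [1 + 0.78 × 1.72] = 1.166 × 2.3416 = 2.7303
E(R) = R_f + β_L × MRP = 3.39% + 2.7303 × 8.04% = 25.34%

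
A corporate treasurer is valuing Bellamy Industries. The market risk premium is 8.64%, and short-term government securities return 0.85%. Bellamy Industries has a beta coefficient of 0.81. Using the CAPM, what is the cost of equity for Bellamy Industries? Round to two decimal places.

7.85%

E(R) = R_f + β × MRP = 0.85% + 0.81 × 8.64% = 7.85%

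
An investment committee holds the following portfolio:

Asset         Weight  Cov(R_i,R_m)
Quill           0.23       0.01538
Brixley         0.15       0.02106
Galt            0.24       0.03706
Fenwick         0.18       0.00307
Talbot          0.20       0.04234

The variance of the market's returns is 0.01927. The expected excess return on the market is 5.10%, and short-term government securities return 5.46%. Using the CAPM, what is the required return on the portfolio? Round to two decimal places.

β_Quill = 0.01538 / 0.01927 = 0.7981
β_Brixley = 0.02106 / 0.01927 = 1.0929
β_Galt = 0.03706 / 0.01927 = 1.9232
β_Fenwick = 0.00307 / 0.01927 = 0.1593
β_Talbot = 0.04234 / 0.01927 = 2.1972
β_P = Σ w_i β_i = 0.23×0.7981 + 0.15×1.0929 + 0.24×1.9232 + 0.18×0.1593 + 0.20×2.1972 = 1.2772
E(R_P) = R_f + β_P × MRP = 5.46% + 1.2772 × 5.10% = 11.97%

11.97%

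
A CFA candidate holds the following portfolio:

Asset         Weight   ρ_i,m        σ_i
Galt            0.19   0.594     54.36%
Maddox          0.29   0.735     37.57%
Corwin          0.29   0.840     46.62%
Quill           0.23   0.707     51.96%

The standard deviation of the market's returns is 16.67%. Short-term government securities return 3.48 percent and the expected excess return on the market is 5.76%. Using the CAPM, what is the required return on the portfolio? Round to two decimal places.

β_Galt = 0.594 × 54.36% / 16.67% = 1.9370
β_Maddox = 0.735 × 37.57% / 16.67% = 1.6565
β_Corwin = 0.840 × 46.62% / 16.67% = 2.3492
β_Quill = 0.707 × 51.96% / 16.67% = 2.2037
β_P = Σ w_i β_i = 0.19×1.9370 + 0.29×1.6565 + 0.29×2.3492 + 0.23×2.2037 = 2.0365
E(R_P) = R_f + β_P × MRP = 3.48% + 2.0365 × 5.76% = 15.21%

15.21%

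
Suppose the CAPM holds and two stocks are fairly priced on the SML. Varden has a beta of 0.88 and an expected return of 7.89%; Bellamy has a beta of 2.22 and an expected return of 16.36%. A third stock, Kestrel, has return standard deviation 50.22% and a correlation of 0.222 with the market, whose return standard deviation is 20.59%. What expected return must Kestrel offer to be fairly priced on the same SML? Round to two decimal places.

MRP = (16.36% − 7.89%) / (2.22 − 0.88) = 6.3209%
R_f = 7.89% − 0.88 × 6.3209% = 2.3276%
β_Kestrel = ρ·σ_i/σ_m = 0.222 × 50.22 / 20.59 = 0.5415
E(R_Kestrel) = R_f + β × MRP = 2.3276% + 0.5415 × 6.3209% = 5.75%

5.75%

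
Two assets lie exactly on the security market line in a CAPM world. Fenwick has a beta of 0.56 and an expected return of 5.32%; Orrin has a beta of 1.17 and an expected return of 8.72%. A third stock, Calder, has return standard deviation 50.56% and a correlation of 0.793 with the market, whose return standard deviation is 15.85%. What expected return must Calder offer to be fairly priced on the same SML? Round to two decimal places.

16.30%

MRP = (8.72% − 5.32%) / (1.17 − 0.56) = 5.5738%
R_f = 5.32% − 0.56 × 5.5738% = 2.1987%
β_Calder = ρ·σ_i/σ_m = 0.793 × 50.56 / 15.85 = 2.5296
E(R_Calder) = R_f + β × MRP = 2.1987% + 2.5296 × 5.5738% = 16.30%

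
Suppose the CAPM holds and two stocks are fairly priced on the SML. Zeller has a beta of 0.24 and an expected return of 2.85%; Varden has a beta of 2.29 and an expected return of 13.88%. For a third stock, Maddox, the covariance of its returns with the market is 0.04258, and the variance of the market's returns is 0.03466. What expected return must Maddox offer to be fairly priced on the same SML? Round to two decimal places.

8.17%

MRP = (13.88% − 2.85%) / (2.29 − 0.24) = 5.3805%
R_f = 2.85% − 0.24 × 5.3805% = 1.5587%
β_Maddox = Cov / Var(R_m) = 0.04258 / 0.03466 = 1.2285
E(R_Maddox) = R_f + β × MRP = 1.5587% + 1.2285 × 5.3805% = 8.17%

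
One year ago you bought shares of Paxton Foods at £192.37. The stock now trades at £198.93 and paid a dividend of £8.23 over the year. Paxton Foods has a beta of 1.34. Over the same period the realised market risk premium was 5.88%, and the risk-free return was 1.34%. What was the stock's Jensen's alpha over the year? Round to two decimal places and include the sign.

-1.53%

Realised HPR = (P1 + D1 − P0) / P0 = (198.93 + 8.23 − 192.37) / 192.37 = 14.79 / 192.37 = 7.6883%
CAPM required = R_f + β·MRP = 1.34% + 1.34 × 5.88% = 9.2192%
α = realised − required = 7.6883% − 9.2192% = -1.53%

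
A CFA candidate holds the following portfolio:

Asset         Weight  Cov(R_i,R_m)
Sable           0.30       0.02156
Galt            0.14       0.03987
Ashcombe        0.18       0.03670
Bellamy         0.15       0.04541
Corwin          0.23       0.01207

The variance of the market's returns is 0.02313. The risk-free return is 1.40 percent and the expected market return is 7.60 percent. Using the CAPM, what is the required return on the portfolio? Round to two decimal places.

8.97%

β_Sable = 0.02156 / 0.02313 = 0.9321
β_Galt = 0.03987 / 0.02313 = 1.7237
β_Ashcombe = 0.03670 / 0.02313 = 1.5867
β_Bellamy = 0.04541 / 0.02313 = 1.9633
β_Corwin = 0.01207 / 0.02313 = 0.5218
β_P = Σ w_i β_i = 0.30×0.9321 + 0.14×1.7237 + 0.18×1.5867 + 0.15×1.9633 + 0.23×0.5218 = 1.2211
MRP = 7.60% − 1.40% = 6.20%
E(R_P) = R_f + β_P × MRP = 1.40% + 1.2211 × 6.20% = 8.97%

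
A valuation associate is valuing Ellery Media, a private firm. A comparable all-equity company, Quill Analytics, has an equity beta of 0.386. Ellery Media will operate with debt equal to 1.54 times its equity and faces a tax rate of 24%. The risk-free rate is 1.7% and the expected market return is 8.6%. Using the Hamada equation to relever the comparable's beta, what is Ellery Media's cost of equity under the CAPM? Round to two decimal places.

7.48%

β_L = β_U × [1 + (1 − t)(D/E)] = 0.386 × [1 + (1 − 0.24) × 1.54]
    = 0.386 × [1 + 0.76 × 1.54] = 0.386 × 2.1704 = 0.8378
MRP = 8.6% − 1.7% = 6.90%
E(R) = R_f + β_L × MRP = 1.7% + 0.8378 × 6.9% = 7.48%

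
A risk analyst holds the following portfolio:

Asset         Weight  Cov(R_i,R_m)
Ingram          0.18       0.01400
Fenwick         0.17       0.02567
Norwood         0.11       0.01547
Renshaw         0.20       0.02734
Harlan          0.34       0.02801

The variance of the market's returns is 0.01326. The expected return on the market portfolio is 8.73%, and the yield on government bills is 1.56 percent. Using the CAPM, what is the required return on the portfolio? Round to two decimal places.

14.31%

β_Ingram = 0.01400 / 0.01326 = 1.0558
β_Fenwick = 0.02567 / 0.01326 = 1.9359
β_Norwood = 0.01547 / 0.01326 = 1.1667
β_Renshaw = 0.02734 / 0.01326 = 2.0618
β_Harlan = 0.02801 / 0.01326 = 2.1124
β_P = Σ w_i β_i = 0.18×1.0558 + 0.17×1.9359 + 0.11×1.1667 + 0.20×2.0618 + 0.34×2.1124 = 1.7781
MRP = 8.73% − 1.56% = 7.17%
E(R_P) = R_f + β_P × MRP = 1.56% + 1.7781 × 7.17% = 14.31%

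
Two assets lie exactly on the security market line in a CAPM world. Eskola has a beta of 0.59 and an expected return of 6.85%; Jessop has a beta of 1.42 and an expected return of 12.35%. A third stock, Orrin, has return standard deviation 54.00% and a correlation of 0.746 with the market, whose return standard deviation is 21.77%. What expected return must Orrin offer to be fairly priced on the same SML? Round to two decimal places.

MRP = (12.35% − 6.85%) / (1.42 − 0.59) = 6.6265%
R_f = 6.85% − 0.59 × 6.6265% = 2.9404%
β_Orrin = ρ·σ_i/σ_m = 0.746 × 54.00 / 21.77 = 1.8504
E(R_Orrin) = R_f + β × MRP = 2.9404% + 1.8504 × 6.6265% = 15.20%

15.20%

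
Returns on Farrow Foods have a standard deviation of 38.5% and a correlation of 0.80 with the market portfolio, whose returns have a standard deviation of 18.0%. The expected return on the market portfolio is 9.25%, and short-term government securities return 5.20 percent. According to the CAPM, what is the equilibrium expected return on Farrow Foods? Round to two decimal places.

12.13%

β = ρ × σ_i / σ_m = 0.80 × 38.5% / 18.0% = 1.7111
MRP = 9.25% − 5.20% = 4.05%
E(R) = 5.20% + 1.7111 × 4.05% = 12.13%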